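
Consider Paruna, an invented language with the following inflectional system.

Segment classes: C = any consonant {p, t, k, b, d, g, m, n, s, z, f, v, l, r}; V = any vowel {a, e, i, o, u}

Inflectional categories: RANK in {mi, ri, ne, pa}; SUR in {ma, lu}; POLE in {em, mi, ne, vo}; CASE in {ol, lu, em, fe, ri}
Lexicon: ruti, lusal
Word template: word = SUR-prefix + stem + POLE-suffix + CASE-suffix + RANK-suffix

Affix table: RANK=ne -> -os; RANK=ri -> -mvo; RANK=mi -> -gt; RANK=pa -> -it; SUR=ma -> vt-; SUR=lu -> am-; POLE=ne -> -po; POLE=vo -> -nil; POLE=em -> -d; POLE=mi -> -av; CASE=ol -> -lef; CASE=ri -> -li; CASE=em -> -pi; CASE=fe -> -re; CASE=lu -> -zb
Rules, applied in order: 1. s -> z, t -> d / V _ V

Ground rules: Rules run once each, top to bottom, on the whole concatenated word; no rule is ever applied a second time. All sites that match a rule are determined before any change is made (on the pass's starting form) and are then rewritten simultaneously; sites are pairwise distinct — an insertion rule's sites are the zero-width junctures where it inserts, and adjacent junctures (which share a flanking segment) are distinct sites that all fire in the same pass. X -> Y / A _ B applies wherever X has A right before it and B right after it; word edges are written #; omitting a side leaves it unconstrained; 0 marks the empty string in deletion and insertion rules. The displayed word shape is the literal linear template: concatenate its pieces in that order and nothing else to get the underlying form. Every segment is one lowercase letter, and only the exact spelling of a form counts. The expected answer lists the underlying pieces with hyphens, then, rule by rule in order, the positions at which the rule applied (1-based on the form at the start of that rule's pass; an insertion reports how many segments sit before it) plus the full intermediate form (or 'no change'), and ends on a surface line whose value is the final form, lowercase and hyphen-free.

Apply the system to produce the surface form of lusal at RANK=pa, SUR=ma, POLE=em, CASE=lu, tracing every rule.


underlying: vt-lusal-d-zb-it
1. s -> z, t -> d / V _ V: fires at position(s) 5: vtluzaldzbit
surface: vtluzaldzbit


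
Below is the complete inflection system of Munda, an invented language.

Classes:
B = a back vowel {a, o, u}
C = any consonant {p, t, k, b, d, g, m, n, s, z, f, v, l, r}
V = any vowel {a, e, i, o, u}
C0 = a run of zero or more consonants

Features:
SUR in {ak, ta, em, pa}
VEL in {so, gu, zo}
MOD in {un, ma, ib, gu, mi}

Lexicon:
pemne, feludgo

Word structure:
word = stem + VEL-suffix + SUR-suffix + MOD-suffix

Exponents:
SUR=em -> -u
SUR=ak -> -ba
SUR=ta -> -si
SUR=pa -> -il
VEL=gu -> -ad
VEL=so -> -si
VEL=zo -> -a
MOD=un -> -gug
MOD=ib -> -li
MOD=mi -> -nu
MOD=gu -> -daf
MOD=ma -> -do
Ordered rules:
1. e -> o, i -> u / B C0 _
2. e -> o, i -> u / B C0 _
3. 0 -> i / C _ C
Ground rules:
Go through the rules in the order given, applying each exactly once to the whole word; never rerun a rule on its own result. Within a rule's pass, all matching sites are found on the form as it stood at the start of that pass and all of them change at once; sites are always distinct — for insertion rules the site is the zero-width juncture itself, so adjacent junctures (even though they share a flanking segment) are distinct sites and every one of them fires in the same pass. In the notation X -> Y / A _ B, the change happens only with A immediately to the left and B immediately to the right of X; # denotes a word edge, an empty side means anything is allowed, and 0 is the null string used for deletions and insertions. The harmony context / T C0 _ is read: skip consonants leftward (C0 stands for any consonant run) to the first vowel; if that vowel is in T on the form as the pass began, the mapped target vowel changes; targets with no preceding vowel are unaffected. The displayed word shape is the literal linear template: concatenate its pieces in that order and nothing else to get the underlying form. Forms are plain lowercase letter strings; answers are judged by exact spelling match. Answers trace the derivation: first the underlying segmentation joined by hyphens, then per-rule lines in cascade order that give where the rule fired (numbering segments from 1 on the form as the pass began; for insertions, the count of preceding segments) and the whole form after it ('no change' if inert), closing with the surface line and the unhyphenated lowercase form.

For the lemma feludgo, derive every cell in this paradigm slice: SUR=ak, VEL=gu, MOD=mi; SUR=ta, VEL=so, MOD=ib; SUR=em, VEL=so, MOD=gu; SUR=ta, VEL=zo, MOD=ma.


cell SUR=ak, VEL=gu, MOD=mi:
underlying: feludgo-ad-ba-nu
1. e -> o, i -> u / B C0 _: no change
2. e -> o, i -> u / B C0 _: no change
3. 0 -> i / C _ C: inserts after position(s) 5, 9: feludigoadibanu
surface: feludigoadibanu

cell SUR=ta, VEL=so, MOD=ib:
underlying: feludgo-si-si-li
1. e -> o, i -> u / B C0 _: fires at position(s) 9: feludgosusili
2. e -> o, i -> u / B C0 _: fires at position(s) 11: feludgosusuli
3. 0 -> i / C _ C: inserts after position(s) 5: feludigosusuli
surface: feludigosusuli

cell SUR=em, VEL=so, MOD=gu:
underlying: feludgo-si-u-daf
1. e -> o, i -> u / B C0 _: fires at position(s) 9: feludgosuudaf
2. e -> o, i -> u / B C0 _: no change
3. 0 -> i / C _ C: inserts after position(s) 5: feludigosuudaf
surface: feludigosuudaf

cell SUR=ta, VEL=zo, MOD=ma:
underlying: feludgo-a-si-do
1. e -> o, i -> u / B C0 _: fires at position(s) 10: feludgoasudo
2. e -> o, i -> u / B C0 _: no change
3. 0 -> i / C _ C: inserts after position(s) 5: feludigoasudo
surface: feludigoasudo


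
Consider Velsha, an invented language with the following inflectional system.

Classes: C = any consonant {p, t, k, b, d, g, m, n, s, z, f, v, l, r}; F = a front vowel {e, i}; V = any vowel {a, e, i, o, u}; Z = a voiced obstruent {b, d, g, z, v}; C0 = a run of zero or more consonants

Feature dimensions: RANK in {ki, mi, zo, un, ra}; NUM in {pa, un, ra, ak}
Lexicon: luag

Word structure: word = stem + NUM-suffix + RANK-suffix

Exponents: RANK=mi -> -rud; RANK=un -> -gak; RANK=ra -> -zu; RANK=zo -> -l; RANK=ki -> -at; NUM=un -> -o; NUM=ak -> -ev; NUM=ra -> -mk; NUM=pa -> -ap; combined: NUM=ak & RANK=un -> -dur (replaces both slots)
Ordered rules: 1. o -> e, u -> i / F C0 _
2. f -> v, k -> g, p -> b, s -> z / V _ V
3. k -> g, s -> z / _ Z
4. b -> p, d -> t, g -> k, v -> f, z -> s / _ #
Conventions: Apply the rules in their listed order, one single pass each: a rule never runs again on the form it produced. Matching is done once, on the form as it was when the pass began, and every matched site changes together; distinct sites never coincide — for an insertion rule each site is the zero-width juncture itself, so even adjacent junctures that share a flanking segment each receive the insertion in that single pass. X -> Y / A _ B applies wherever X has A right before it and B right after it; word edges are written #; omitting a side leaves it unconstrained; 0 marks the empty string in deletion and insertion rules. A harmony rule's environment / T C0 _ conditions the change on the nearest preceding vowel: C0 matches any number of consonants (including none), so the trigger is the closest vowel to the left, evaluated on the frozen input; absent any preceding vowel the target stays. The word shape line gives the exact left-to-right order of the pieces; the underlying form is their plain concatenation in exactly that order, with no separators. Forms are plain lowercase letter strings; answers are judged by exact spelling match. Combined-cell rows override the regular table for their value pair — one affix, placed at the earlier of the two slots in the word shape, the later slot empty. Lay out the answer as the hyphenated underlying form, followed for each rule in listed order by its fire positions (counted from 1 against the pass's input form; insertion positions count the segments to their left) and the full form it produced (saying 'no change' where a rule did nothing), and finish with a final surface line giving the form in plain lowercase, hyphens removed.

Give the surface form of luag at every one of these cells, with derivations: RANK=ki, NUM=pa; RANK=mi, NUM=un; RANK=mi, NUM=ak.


cell RANK=ki, NUM=pa:
underlying: luag-ap-at
1. o -> e, u -> i / F C0 _: no change
2. f -> v, k -> g, p -> b, s -> z / V _ V: fires at position(s) 6: luagabat
3. k -> g, s -> z / _ Z: no change
4. b -> p, d -> t, g -> k, v -> f, z -> s / _ #: no change
surface: luagabat

cell RANK=mi, NUM=un:
underlying: luag-o-rud
1. o -> e, u -> i / F C0 _: no change
2. f -> v, k -> g, p -> b, s -> z / V _ V: no change
3. k -> g, s -> z / _ Z: no change
4. b -> p, d -> t, g -> k, v -> f, z -> s / _ #: fires at position(s) 8: luagorut
surface: luagorut

cell RANK=mi, NUM=ak:
underlying: luag-ev-rud
1. o -> e, u -> i / F C0 _: fires at position(s) 8: luagevrid
2. f -> v, k -> g, p -> b, s -> z / V _ V: no change
3. k -> g, s -> z / _ Z: no change
4. b -> p, d -> t, g -> k, v -> f, z -> s / _ #: fires at position(s) 9: luagevrit
surface: luagevrit


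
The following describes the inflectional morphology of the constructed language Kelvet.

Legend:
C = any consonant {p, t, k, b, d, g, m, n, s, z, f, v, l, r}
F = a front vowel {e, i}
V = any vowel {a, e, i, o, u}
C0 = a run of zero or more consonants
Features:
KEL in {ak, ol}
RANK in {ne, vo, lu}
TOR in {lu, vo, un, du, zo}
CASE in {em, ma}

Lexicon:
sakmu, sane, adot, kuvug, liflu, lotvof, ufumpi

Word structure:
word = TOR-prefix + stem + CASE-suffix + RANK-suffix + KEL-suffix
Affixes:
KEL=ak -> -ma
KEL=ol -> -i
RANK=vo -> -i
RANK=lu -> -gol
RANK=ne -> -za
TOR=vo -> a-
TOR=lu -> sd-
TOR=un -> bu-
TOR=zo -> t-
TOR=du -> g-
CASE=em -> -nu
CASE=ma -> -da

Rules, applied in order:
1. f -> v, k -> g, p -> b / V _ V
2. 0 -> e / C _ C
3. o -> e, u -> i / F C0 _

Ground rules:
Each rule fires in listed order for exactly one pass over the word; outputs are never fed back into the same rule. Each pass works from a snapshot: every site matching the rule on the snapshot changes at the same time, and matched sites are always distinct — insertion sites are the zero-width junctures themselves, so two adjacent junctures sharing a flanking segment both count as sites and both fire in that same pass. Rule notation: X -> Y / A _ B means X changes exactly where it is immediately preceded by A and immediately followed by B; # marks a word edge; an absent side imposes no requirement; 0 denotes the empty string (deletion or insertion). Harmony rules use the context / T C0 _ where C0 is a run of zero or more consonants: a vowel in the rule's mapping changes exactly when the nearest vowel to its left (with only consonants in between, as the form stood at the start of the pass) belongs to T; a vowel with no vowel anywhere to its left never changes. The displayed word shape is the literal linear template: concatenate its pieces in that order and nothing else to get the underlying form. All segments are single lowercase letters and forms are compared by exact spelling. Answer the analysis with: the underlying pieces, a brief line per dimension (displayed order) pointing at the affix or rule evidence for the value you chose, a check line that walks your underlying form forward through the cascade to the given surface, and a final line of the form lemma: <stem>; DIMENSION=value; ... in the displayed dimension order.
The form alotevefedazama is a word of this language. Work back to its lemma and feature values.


underlying: a-lotvof-da-za-ma
KEL=ak - signalled by the affix -ma
RANK=ne - signalled by the affix -za
TOR=vo - signalled by the affix a-
CASE=ma - signalled by the affix -da
check: alotvofdazama -> alotvofdazama -> alotevofedazama -> alotevefedazama
lemma: lotvof; KEL=ak; RANK=ne; TOR=vo; CASE=ma


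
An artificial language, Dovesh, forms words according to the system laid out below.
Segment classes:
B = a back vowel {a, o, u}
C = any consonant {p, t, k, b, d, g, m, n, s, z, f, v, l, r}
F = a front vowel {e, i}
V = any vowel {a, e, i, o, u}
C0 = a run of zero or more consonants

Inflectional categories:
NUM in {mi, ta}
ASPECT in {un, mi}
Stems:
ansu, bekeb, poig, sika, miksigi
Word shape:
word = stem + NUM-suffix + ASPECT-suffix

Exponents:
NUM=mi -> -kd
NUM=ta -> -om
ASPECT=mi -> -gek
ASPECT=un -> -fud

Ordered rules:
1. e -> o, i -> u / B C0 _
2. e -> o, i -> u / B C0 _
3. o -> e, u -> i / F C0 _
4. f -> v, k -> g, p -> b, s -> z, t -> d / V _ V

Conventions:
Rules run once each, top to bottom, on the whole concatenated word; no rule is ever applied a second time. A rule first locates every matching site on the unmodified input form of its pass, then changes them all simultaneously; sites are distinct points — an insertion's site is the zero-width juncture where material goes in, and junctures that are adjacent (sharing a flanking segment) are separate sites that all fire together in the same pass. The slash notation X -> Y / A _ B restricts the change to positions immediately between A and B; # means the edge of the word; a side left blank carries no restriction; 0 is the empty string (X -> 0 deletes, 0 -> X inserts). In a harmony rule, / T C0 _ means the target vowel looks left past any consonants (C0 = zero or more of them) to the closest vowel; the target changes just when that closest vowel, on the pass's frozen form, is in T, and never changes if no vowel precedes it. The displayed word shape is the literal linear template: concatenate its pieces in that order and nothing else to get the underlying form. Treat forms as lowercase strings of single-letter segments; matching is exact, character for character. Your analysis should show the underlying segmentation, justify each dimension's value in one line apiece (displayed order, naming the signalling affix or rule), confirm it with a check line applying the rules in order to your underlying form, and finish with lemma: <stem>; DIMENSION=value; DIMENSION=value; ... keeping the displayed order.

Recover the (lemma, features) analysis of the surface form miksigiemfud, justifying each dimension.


underlying: miksigi-om-fud
NUM=ta - signalled by the affix -om
ASPECT=un - signalled by the affix -fud
check: miksigiomfud -> miksigiomfud -> miksigiomfud -> miksigiemfud -> miksigiemfud
lemma: miksigi; NUM=ta; ASPECT=un


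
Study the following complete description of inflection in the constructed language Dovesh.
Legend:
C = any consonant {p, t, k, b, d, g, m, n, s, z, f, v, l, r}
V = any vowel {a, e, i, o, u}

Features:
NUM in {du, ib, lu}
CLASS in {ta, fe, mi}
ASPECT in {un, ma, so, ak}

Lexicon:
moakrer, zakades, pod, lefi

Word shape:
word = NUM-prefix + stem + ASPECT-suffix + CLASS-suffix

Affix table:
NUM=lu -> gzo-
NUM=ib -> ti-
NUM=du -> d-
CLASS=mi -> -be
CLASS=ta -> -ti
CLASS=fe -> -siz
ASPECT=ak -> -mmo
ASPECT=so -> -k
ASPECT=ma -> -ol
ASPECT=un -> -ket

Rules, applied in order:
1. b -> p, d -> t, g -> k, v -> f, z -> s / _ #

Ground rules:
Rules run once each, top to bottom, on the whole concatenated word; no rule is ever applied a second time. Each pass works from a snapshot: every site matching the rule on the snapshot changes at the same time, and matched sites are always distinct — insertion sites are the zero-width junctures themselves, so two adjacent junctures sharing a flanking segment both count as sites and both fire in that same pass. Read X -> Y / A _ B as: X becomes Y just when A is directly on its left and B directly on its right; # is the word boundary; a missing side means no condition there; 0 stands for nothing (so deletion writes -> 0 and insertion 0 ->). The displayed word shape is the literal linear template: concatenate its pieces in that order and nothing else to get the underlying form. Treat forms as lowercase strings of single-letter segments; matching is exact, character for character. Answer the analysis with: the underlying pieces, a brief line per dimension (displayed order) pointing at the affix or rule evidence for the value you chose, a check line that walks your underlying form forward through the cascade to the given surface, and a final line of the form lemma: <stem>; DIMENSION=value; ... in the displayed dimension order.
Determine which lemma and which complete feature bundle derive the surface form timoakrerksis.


underlying: ti-moakrer-k-siz
NUM=ib - signalled by the affix ti-
CLASS=fe - signalled by the affix -siz
ASPECT=so - signalled by the affix -k
check: timoakrerksiz -> timoakrerksis
lemma: moakrer; NUM=ib; CLASS=fe; ASPECT=so


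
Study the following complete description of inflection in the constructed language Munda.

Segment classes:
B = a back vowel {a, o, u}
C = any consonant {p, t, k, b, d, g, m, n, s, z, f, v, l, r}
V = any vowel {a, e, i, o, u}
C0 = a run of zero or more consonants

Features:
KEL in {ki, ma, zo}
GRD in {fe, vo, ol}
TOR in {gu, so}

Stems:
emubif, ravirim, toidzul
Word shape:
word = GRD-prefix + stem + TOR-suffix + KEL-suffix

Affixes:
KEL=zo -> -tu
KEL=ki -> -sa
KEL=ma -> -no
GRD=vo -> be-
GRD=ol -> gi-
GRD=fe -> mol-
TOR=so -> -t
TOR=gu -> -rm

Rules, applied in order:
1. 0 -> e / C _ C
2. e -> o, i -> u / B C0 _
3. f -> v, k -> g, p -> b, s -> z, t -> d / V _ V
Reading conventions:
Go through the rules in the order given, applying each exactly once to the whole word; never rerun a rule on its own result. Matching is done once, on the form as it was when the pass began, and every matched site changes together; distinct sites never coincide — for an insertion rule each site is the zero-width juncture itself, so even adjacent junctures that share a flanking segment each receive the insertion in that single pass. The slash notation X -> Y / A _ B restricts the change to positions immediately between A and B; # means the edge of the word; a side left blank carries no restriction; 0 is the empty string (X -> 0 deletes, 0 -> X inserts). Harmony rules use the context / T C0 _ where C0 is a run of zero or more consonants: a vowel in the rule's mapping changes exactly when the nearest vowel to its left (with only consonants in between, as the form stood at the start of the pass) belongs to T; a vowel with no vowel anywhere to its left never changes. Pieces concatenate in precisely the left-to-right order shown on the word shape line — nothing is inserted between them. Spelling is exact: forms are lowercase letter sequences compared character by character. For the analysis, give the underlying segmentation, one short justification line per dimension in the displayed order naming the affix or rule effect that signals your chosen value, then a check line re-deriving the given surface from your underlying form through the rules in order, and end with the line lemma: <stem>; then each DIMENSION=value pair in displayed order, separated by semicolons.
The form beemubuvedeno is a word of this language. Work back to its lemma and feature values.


underlying: be-emubif-t-no
KEL=ma - signalled by the affix -no
GRD=vo - signalled by the affix be-
TOR=so - signalled by the affix -t
check: beemubiftno -> beemubifeteno -> beemubufeteno -> beemubuvedeno
lemma: emubif; KEL=ma; GRD=vo; TOR=so


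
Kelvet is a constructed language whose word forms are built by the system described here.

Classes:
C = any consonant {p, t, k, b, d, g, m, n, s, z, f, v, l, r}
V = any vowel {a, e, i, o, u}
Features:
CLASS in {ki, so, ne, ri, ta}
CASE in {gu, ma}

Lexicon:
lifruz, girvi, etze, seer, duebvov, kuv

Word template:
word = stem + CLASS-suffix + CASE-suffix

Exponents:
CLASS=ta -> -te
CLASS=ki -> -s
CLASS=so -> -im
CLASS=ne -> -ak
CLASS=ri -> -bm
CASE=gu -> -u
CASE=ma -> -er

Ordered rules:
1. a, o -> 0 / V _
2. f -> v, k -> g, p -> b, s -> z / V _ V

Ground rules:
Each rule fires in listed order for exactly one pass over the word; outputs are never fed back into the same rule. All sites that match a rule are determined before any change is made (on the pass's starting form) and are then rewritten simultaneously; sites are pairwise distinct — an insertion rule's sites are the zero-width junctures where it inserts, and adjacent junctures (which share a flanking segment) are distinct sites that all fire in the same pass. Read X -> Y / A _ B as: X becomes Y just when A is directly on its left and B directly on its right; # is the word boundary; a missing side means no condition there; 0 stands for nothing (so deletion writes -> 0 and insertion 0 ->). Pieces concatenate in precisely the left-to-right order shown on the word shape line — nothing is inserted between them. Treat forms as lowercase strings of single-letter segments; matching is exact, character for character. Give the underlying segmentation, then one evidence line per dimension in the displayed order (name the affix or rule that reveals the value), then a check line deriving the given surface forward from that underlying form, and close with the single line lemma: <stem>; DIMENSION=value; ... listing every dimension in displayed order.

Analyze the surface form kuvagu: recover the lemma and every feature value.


underlying: kuv-ak-u
CLASS=ne - signalled by the affix -ak
CASE=gu - signalled by the affix -u
check: kuvaku -> kuvaku -> kuvagu
lemma: kuv; CLASS=ne; CASE=gu


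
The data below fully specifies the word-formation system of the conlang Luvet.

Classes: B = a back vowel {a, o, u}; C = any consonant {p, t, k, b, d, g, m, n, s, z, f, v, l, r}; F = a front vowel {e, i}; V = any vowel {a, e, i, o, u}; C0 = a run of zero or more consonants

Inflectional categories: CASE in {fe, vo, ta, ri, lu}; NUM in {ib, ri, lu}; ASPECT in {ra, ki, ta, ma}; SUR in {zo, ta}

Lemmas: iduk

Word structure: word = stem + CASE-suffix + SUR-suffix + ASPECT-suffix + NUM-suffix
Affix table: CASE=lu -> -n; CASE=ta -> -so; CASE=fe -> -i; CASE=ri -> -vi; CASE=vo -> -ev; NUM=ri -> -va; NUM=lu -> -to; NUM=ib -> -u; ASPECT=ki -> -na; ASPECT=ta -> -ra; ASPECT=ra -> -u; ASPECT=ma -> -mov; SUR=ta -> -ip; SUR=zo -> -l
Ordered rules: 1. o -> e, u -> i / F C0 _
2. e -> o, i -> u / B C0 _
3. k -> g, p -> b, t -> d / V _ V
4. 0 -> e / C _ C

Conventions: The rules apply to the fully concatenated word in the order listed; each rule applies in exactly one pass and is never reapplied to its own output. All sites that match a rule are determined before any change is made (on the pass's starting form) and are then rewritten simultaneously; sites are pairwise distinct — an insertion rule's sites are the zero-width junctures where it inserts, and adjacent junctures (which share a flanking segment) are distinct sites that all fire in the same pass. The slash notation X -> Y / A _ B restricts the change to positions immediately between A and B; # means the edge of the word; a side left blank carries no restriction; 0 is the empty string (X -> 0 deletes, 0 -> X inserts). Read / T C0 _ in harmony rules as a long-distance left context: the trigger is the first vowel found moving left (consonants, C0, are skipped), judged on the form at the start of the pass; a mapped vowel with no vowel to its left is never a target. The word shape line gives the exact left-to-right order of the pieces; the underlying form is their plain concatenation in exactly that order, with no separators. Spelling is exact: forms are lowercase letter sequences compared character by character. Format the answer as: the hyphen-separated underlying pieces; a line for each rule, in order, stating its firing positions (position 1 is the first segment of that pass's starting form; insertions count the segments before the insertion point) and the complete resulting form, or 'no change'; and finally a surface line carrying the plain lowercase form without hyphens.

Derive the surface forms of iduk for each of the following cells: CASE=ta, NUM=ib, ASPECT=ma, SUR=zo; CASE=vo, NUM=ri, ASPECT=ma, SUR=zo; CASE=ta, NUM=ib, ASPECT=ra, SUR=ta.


cell CASE=ta, NUM=ib, ASPECT=ma, SUR=zo:
underlying: iduk-so-l-mov-u
1. o -> e, u -> i / F C0 _: fires at position(s) 3: idiksolmovu
2. e -> o, i -> u / B C0 _: no change
3. k -> g, p -> b, t -> d / V _ V: no change
4. 0 -> e / C _ C: inserts after position(s) 4, 7: idikesolemovu
surface: idikesolemovu

cell CASE=vo, NUM=ri, ASPECT=ma, SUR=zo:
underlying: iduk-ev-l-mov-va
1. o -> e, u -> i / F C0 _: fires at position(s) 3, 9: idikevlmevva
2. e -> o, i -> u / B C0 _: no change
3. k -> g, p -> b, t -> d / V _ V: fires at position(s) 4: idigevlmevva
4. 0 -> e / C _ C: inserts after position(s) 6, 7, 10: idigevelemeveva
surface: idigevelemeveva

cell CASE=ta, NUM=ib, ASPECT=ra, SUR=ta:
underlying: iduk-so-ip-u-u
1. o -> e, u -> i / F C0 _: fires at position(s) 3, 9: idiksoipiu
2. e -> o, i -> u / B C0 _: fires at position(s) 7: idiksoupiu
3. k -> g, p -> b, t -> d / V _ V: fires at position(s) 8: idiksoubiu
4. 0 -> e / C _ C: inserts after position(s) 4: idikesoubiu
surface: idikesoubiu


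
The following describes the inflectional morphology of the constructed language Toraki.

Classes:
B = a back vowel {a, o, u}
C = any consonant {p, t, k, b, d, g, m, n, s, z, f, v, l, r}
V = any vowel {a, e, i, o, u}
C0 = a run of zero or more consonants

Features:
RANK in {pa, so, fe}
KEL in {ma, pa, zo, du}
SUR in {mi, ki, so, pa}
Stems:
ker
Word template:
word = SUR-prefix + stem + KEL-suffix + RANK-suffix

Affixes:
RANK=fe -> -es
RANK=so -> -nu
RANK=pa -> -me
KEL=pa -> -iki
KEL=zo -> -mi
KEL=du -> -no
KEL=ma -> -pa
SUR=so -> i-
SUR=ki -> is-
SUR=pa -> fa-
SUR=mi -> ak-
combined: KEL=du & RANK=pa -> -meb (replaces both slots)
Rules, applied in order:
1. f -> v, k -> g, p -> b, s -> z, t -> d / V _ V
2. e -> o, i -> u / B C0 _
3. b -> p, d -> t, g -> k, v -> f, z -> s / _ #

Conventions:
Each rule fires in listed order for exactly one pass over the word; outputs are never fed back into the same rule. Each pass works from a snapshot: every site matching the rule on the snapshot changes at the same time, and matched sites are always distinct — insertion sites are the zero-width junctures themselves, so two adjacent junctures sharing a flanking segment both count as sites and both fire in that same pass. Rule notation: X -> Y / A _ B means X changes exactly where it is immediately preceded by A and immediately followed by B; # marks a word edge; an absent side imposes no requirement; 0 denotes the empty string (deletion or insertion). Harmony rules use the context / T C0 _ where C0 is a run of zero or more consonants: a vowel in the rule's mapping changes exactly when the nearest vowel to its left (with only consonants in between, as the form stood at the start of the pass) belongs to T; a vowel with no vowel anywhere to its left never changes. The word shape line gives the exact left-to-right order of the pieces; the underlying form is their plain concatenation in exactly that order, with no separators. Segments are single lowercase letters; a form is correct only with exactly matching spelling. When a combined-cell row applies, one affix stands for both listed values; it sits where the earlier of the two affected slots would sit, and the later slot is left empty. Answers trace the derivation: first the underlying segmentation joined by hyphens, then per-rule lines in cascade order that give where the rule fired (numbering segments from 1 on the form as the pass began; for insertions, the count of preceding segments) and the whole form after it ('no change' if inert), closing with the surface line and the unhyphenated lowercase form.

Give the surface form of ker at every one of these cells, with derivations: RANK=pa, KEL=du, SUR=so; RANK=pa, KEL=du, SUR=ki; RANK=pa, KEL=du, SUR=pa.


cell RANK=pa, KEL=du, SUR=so:
underlying: i-ker-meb
1. f -> v, k -> g, p -> b, s -> z, t -> d / V _ V: fires at position(s) 2: igermeb
2. e -> o, i -> u / B C0 _: no change
3. b -> p, d -> t, g -> k, v -> f, z -> s / _ #: fires at position(s) 7: igermep
surface: igermep

cell RANK=pa, KEL=du, SUR=ki:
underlying: is-ker-meb
1. f -> v, k -> g, p -> b, s -> z, t -> d / V _ V: no change
2. e -> o, i -> u / B C0 _: no change
3. b -> p, d -> t, g -> k, v -> f, z -> s / _ #: fires at position(s) 8: iskermep
surface: iskermep

cell RANK=pa, KEL=du, SUR=pa:
underlying: fa-ker-meb
1. f -> v, k -> g, p -> b, s -> z, t -> d / V _ V: fires at position(s) 3: fagermeb
2. e -> o, i -> u / B C0 _: fires at position(s) 4: fagormeb
3. b -> p, d -> t, g -> k, v -> f, z -> s / _ #: fires at position(s) 8: fagormep
surface: fagormep


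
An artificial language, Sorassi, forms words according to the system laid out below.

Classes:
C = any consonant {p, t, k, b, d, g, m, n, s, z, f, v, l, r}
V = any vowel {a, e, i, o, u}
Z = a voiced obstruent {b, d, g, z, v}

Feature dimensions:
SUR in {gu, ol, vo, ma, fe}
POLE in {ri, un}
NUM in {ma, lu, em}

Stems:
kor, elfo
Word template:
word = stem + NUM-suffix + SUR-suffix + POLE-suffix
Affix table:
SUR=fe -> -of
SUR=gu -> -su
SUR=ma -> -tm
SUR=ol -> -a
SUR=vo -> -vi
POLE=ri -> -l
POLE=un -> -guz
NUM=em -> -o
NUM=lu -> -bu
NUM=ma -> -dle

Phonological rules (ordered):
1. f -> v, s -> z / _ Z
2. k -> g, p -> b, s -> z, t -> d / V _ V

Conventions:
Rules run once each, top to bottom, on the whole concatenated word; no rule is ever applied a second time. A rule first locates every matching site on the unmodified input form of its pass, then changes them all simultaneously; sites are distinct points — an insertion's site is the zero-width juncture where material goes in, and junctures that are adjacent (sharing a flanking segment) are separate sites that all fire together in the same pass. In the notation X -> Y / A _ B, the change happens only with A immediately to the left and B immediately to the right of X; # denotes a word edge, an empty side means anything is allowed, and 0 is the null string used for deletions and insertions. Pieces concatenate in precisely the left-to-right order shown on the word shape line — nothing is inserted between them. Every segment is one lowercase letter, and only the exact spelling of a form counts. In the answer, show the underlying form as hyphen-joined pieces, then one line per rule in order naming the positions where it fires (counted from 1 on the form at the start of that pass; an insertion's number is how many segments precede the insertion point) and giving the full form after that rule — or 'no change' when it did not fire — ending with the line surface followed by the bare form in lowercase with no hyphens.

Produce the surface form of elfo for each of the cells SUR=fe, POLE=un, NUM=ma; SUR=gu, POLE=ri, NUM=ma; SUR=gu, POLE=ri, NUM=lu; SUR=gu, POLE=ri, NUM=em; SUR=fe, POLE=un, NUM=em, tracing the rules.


cell SUR=fe, POLE=un, NUM=ma:
underlying: elfo-dle-of-guz
1. f -> v, s -> z / _ Z: fires at position(s) 9: elfodleovguz
2. k -> g, p -> b, s -> z, t -> d / V _ V: no change
surface: elfodleovguz

cell SUR=gu, POLE=ri, NUM=ma:
underlying: elfo-dle-su-l
1. f -> v, s -> z / _ Z: no change
2. k -> g, p -> b, s -> z, t -> d / V _ V: fires at position(s) 8: elfodlezul
surface: elfodlezul

cell SUR=gu, POLE=ri, NUM=lu:
underlying: elfo-bu-su-l
1. f -> v, s -> z / _ Z: no change
2. k -> g, p -> b, s -> z, t -> d / V _ V: fires at position(s) 7: elfobuzul
surface: elfobuzul

cell SUR=gu, POLE=ri, NUM=em:
underlying: elfo-o-su-l
1. f -> v, s -> z / _ Z: no change
2. k -> g, p -> b, s -> z, t -> d / V _ V: fires at position(s) 6: elfoozul
surface: elfoozul

cell SUR=fe, POLE=un, NUM=em:
underlying: elfo-o-of-guz
1. f -> v, s -> z / _ Z: fires at position(s) 7: elfooovguz
2. k -> g, p -> b, s -> z, t -> d / V _ V: no change
surface: elfooovguz


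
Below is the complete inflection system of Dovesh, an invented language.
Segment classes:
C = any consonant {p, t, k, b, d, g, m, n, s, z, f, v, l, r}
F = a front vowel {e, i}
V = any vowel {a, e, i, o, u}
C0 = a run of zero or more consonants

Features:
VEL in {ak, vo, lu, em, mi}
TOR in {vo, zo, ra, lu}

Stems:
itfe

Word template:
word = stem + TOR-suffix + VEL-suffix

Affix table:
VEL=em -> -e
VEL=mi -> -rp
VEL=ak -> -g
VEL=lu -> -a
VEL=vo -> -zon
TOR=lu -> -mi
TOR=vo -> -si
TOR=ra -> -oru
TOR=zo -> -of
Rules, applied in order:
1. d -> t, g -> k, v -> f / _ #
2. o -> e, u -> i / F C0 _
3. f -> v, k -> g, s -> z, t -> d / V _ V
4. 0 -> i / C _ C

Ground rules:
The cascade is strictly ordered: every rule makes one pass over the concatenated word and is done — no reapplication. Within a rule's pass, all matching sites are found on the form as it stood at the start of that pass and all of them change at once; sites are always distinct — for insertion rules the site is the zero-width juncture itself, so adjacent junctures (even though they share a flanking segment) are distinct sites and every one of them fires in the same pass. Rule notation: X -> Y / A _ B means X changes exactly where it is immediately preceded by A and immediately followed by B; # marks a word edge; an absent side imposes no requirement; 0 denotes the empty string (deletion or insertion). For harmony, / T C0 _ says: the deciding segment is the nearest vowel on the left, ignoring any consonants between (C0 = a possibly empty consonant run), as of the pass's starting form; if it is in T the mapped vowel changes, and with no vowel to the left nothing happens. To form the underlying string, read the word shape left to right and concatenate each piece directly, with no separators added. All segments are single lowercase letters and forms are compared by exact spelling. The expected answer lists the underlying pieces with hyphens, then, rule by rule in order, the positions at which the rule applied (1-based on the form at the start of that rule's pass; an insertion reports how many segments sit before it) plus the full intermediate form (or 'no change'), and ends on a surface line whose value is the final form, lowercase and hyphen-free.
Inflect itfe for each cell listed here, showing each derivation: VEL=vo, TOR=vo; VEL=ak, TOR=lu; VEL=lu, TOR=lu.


cell VEL=vo, TOR=vo:
underlying: itfe-si-zon
1. d -> t, g -> k, v -> f / _ #: no change
2. o -> e, u -> i / F C0 _: fires at position(s) 8: itfesizen
3. f -> v, k -> g, s -> z, t -> d / V _ V: fires at position(s) 5: itfezizen
4. 0 -> i / C _ C: inserts after position(s) 2: itifezizen
surface: itifezizen

cell VEL=ak, TOR=lu:
underlying: itfe-mi-g
1. d -> t, g -> k, v -> f / _ #: fires at position(s) 7: itfemik
2. o -> e, u -> i / F C0 _: no change
3. f -> v, k -> g, s -> z, t -> d / V _ V: no change
4. 0 -> i / C _ C: inserts after position(s) 2: itifemik
surface: itifemik

cell VEL=lu, TOR=lu:
underlying: itfe-mi-a
1. d -> t, g -> k, v -> f / _ #: no change
2. o -> e, u -> i / F C0 _: no change
3. f -> v, k -> g, s -> z, t -> d / V _ V: no change
4. 0 -> i / C _ C: inserts after position(s) 2: itifemia
surface: itifemia


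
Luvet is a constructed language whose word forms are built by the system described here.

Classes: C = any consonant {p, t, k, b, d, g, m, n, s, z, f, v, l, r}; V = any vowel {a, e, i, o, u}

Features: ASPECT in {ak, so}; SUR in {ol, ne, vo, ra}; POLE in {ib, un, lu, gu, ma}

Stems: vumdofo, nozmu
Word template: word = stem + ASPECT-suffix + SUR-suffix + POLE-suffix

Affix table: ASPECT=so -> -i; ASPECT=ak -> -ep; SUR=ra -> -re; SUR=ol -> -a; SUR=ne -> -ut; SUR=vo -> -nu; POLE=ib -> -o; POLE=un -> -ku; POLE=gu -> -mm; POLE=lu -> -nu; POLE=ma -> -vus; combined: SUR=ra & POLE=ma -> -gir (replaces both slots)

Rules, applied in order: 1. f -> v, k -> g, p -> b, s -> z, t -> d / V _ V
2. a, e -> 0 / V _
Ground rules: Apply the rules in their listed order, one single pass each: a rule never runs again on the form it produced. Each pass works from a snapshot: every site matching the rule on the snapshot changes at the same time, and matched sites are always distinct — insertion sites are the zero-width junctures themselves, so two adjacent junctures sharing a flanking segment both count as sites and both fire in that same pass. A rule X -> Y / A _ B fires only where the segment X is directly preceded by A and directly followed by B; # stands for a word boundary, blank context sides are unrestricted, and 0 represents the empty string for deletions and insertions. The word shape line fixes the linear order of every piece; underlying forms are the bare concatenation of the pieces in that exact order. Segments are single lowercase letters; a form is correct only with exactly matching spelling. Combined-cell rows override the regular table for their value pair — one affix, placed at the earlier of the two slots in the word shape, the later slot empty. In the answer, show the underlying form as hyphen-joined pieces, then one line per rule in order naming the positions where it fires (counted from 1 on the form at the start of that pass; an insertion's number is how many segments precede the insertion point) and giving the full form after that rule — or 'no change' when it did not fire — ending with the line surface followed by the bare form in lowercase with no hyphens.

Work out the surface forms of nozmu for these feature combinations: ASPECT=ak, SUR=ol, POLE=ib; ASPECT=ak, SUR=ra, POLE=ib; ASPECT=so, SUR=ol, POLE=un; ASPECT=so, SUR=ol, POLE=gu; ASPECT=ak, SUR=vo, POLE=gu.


cell ASPECT=ak, SUR=ol, POLE=ib:
underlying: nozmu-ep-a-o
1. f -> v, k -> g, p -> b, s -> z, t -> d / V _ V: fires at position(s) 7: nozmuebao
2. a, e -> 0 / V _: fires at position(s) 6: nozmubao
surface: nozmubao

cell ASPECT=ak, SUR=ra, POLE=ib:
underlying: nozmu-ep-re-o
1. f -> v, k -> g, p -> b, s -> z, t -> d / V _ V: no change
2. a, e -> 0 / V _: fires at position(s) 6: nozmupreo
surface: nozmupreo

cell ASPECT=so, SUR=ol, POLE=un:
underlying: nozmu-i-a-ku
1. f -> v, k -> g, p -> b, s -> z, t -> d / V _ V: fires at position(s) 8: nozmuiagu
2. a, e -> 0 / V _: fires at position(s) 7: nozmuigu
surface: nozmuigu

cell ASPECT=so, SUR=ol, POLE=gu:
underlying: nozmu-i-a-mm
1. f -> v, k -> g, p -> b, s -> z, t -> d / V _ V: no change
2. a, e -> 0 / V _: fires at position(s) 7: nozmuimm
surface: nozmuimm

cell ASPECT=ak, SUR=vo, POLE=gu:
underlying: nozmu-ep-nu-mm
1. f -> v, k -> g, p -> b, s -> z, t -> d / V _ V: no change
2. a, e -> 0 / V _: fires at position(s) 6: nozmupnumm
surface: nozmupnumm


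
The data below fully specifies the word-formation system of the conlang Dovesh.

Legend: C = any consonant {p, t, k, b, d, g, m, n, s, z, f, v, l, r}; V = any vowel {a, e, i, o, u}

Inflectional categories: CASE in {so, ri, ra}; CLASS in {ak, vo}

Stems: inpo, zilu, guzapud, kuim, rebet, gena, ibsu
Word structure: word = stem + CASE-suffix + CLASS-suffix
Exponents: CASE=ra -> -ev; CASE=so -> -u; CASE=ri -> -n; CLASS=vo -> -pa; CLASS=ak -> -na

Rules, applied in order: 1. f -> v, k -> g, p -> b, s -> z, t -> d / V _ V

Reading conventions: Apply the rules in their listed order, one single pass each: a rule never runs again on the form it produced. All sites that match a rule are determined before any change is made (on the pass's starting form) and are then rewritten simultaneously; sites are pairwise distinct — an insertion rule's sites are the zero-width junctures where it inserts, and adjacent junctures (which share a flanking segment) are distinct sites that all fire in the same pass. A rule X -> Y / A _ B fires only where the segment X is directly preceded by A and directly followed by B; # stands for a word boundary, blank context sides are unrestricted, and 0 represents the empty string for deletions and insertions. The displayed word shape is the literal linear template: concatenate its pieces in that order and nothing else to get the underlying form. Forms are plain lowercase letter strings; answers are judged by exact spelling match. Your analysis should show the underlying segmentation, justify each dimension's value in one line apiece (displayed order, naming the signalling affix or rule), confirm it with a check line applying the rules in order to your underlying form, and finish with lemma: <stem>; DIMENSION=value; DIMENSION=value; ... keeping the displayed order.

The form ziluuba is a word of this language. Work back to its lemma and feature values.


underlying: zilu-u-pa
CASE=so - signalled by the affix -u
CLASS=vo - signalled by the affix -pa
check: ziluupa -> ziluuba
lemma: zilu; CASE=so; CLASS=vo


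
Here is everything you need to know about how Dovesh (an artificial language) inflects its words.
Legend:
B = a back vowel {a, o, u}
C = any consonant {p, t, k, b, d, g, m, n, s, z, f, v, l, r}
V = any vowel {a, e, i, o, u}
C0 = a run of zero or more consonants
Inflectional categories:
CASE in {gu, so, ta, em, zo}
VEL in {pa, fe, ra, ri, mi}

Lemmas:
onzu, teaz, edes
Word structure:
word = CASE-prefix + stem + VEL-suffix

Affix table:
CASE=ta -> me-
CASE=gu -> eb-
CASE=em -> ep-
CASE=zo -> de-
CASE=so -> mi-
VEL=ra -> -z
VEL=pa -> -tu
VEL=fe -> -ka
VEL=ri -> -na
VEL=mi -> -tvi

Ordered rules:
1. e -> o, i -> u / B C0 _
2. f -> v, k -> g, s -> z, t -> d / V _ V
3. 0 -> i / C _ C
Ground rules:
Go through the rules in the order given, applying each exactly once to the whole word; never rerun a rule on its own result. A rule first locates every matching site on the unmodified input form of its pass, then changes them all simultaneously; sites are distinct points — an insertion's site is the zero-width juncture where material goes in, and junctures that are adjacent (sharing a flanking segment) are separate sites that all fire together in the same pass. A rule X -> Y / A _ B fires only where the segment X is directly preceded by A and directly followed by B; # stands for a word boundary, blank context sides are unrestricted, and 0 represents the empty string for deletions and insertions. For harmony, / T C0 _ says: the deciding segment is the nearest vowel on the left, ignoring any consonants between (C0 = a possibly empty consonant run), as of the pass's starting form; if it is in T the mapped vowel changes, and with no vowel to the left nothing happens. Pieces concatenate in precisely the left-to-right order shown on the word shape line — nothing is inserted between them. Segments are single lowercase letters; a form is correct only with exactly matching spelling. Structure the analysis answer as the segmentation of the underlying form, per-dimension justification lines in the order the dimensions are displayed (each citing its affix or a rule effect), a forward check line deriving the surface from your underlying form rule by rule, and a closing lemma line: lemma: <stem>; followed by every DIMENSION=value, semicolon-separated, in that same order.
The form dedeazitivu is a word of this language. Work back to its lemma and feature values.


underlying: de-teaz-tvi
CASE=zo - signalled by the affix de-
VEL=mi - signalled by the affix -tvi
check: deteaztvi -> deteaztvu -> dedeaztvu -> dedeazitivu
lemma: teaz; CASE=zo; VEL=mi
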